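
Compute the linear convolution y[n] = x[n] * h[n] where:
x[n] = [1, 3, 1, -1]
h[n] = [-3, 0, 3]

y[n] = sum_k x[k]*h[n-k]. Output length = len(x) + len(h) - 1 = 4 + 3 - 1 = 6.
y[0] = 1*-3 = -3
y[1] = 3*-3 + 1*0 = -9
y[2] = 1*-3 + 3*0 + 1*3 = 0
y[3] = -1*-3 + 1*0 + 3*3 = 12
y[4] = -1*0 + 1*3 = 3
y[5] = -1*3 = -3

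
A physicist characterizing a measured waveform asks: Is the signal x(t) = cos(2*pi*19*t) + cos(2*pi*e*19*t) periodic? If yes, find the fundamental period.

f1 = 19 Hz, f2 = 19*e Hz
Ratio f2/f1 = e, which is irrational.
Since the frequency ratio is irrational, no common period exists.
The signal is not periodic.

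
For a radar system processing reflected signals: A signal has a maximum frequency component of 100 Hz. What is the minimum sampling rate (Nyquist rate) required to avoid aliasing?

By the Nyquist-Shannon sampling theorem,
the minimum sampling rate (Nyquist rate) must be at least 2 * f_max.
Nyquist rate = 2 * 100 Hz = 200 Hz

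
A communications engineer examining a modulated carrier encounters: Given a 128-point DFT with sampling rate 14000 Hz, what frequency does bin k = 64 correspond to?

The frequency of DFT bin k is: f_k = k * f_s / N
f_64 = 64 * 14000 / 128 = 7000 Hz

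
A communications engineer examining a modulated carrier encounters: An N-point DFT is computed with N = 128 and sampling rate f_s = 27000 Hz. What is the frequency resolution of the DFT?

DFT frequency resolution = f_s / N
= 27000 / 128 = 3375/16 Hz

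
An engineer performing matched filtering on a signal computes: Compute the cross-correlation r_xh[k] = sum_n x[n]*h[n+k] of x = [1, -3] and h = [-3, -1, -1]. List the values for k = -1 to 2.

Both sequences indexed from 0 and zero outside their support.
Lags with overlap: k = -1 to 2.
  r_xh[-1] = x[1]*h[0] = 9
  r_xh[0] = x[0]*h[0] + x[1]*h[1] = 0
  r_xh[1] = x[0]*h[1] + x[1]*h[2] = 2
  r_xh[2] = x[0]*h[2] = -1
r_xh = [9, 0, 2, -1] (for k = -1, ..., 2)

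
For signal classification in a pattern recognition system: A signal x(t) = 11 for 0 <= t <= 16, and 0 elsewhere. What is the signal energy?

Energy = integral of |x(t)|^2 dt over the signal duration
= 11^2 * 16 = 121 * 16 = 1936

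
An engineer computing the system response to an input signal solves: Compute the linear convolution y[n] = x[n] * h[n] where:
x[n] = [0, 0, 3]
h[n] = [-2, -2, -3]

y[n] = sum_k x[k]*h[n-k]. Output length = len(x) + len(h) - 1 = 3 + 3 - 1 = 5.
y[0] = 0*-2 = 0
y[1] = 0*-2 + 0*-2 = 0
y[2] = 3*-2 + 0*-2 + 0*-3 = -6
y[3] = 3*-2 + 0*-3 = -6
y[4] = 3*-3 = -9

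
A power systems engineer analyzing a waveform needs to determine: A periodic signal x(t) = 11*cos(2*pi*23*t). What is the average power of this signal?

Average power of A*cos(wt) is A^2/2.
P = 11^2 / 2 = 121/2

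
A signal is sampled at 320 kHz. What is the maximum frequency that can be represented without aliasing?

The maximum frequency that can be represented without aliasing
is the Nyquist frequency: f_max = f_s / 2 = 320 kHz / 2 = 160 kHz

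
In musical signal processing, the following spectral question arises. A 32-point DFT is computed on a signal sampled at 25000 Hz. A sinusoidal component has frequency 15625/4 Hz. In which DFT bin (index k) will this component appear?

DFT frequency resolution = f_s/N = 25000/32 = 3125/4 Hz
Bin index k = f_signal / resolution = 15625/4 / 3125/4 = 5
The signal frequency 15625/4 Hz falls in DFT bin k = 5.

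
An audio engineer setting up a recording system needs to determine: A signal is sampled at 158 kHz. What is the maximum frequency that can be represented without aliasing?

The maximum frequency that can be represented without aliasing
is the Nyquist frequency: f_max = f_s / 2 = 158 kHz / 2 = 79 kHz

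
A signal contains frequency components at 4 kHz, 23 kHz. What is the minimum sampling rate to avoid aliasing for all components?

The highest frequency component is f_max = 23 kHz.
Nyquist rate = 2 * f_max = 2 * 23 kHz = 46 kHz.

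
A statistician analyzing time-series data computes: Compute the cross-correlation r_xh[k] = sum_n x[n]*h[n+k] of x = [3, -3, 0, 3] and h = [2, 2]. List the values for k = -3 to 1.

Both sequences indexed from 0 and zero outside their support.
Lags with overlap: k = -3 to 1.
  r_xh[-3] = x[3]*h[0] = 6
  r_xh[-2] = x[2]*h[0] + x[3]*h[1] = 6
  r_xh[-1] = x[1]*h[0] + x[2]*h[1] = -6
  r_xh[0] = x[0]*h[0] + x[1]*h[1] = 0
  r_xh[1] = x[0]*h[1] = 6
r_xh = [6, 6, -6, 0, 6] (for k = -3, ..., 1)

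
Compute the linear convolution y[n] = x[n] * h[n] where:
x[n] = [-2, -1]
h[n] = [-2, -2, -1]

y[n] = sum_k x[k]*h[n-k]. Output length = len(x) + len(h) - 1 = 2 + 3 - 1 = 4.
y[0] = -2*-2 = 4
y[1] = -1*-2 + -2*-2 = 6
y[2] = -1*-2 + -2*-1 = 4
y[3] = -1*-1 = 1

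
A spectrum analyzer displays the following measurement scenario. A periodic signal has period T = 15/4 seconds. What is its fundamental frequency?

The fundamental frequency is the reciprocal of the period.
f = 1/T = 1/(15/4) = 4/15 Hz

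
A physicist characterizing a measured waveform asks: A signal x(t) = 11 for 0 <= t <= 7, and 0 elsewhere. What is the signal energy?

Energy = integral of |x(t)|^2 dt over the signal duration
= 11^2 * 7 = 121 * 7 = 847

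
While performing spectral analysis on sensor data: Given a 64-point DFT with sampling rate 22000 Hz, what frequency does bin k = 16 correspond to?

The frequency of DFT bin k is: f_k = k * f_s / N
f_16 = 16 * 22000 / 64 = 5500 Hz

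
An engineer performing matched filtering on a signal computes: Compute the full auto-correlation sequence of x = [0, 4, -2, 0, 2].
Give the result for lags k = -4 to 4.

r_xx[k] = sum_m x[m]*x[m+k], indexed from 0, for k = -4 to 4:
  r_xx[-4] = x[4]*x[0] = 0
  r_xx[-3] = x[3]*x[0] + x[4]*x[1] = 8
  r_xx[-2] = x[2]*x[0] + x[3]*x[1] + x[4]*x[2] = -4
  r_xx[-1] = x[1]*x[0] + x[2]*x[1] + x[3]*x[2] + x[4]*x[3] = -8
  r_xx[0] = x[0]*x[0] + x[1]*x[1] + x[2]*x[2] + x[3]*x[3] + x[4]*x[4] = 24
  r_xx[1] = x[0]*x[1] + x[1]*x[2] + x[2]*x[3] + x[3]*x[4] = -8
  r_xx[2] = x[0]*x[2] + x[1]*x[3] + x[2]*x[4] = -4
  r_xx[3] = x[0]*x[3] + x[1]*x[4] = 8
  r_xx[4] = x[0]*x[4] = 0
r_xx = [0, 8, -4, -8, 24, -8, -4, 8, 0]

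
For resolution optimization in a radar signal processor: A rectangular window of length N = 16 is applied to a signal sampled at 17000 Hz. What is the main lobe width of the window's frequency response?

For a rectangular window of length N,
the main lobe width in frequency is 2*f_s/N.
= 2*17000/16 = 2125 Hz
This determines the minimum frequency separation for resolving two sinusoids.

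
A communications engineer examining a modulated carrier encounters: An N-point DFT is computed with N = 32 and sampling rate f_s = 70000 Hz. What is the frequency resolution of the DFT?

DFT frequency resolution = f_s / N
= 70000 / 32 = 4375/2 Hz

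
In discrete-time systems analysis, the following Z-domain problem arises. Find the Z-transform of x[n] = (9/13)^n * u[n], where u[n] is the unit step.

The Z-transform of a^n * u[n] is z/(z-a) for |z| > |a|.
Here a = 9/13, so X(z) = z/(z - (9/13)) = 13z/(13z - 9)
ROC: |z| > 9/13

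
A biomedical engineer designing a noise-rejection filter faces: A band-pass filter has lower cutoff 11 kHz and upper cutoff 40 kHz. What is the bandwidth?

Bandwidth = f_high - f_low
= 40 kHz - 11 kHz = 29 kHz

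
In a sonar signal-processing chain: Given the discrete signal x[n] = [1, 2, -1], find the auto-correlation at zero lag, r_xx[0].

The auto-correlation at zero lag r_xx[0] equals the signal energy.
r_xx[0] = sum of x[n]^2 = 1^2 + 2^2 + (-1)^2
= 1 + 4 + 1 = 6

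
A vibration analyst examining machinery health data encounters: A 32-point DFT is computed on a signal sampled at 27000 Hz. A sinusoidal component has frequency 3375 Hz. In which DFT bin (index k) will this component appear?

DFT frequency resolution = f_s/N = 27000/32 = 3375/4 Hz
Bin index k = f_signal / resolution = 3375 / 3375/4 = 4
The signal frequency 3375 Hz falls in DFT bin k = 4.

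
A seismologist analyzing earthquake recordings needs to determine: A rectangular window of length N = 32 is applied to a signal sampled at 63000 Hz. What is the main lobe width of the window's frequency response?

For a rectangular window of length N,
the main lobe width in frequency is 2*f_s/N.
= 2*63000/32 = 7875/2 Hz
This determines the minimum frequency separation for resolving two sinusoids.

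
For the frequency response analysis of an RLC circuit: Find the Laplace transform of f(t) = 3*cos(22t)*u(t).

Standard pair: cos(wt)*u(t) <-> s/(s^2+w^2)
With w = 22: L{3*cos(22t)*u(t)} = 3s/(s^2+484)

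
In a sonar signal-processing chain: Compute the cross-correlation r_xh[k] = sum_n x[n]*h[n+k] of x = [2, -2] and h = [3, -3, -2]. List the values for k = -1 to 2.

Both sequences indexed from 0 and zero outside their support.
Lags with overlap: k = -1 to 2.
  r_xh[-1] = x[1]*h[0] = -6
  r_xh[0] = x[0]*h[0] + x[1]*h[1] = 12
  r_xh[1] = x[0]*h[1] + x[1]*h[2] = -2
  r_xh[2] = x[0]*h[2] = -4
r_xh = [-6, 12, -2, -4] (for k = -1, ..., 2)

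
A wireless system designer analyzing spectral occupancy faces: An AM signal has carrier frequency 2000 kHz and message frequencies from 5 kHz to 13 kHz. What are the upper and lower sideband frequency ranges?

Upper sideband (USB) = fc + [fm_low, fm_high] = 2000 + [5, 13] = [2005, 2013] kHz
Lower sideband (LSB) = fc - [fm_high, fm_low] = 2000 - [13, 5] = [1987, 1995] kHz
Total occupied spectrum: 1987 kHz to 2013 kHz (plus carrier at 2000 kHz)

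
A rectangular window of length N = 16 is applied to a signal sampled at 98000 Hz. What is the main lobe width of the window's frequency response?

For a rectangular window of length N,
the main lobe width in frequency is 2*f_s/N.
= 2*98000/16 = 12250 Hz
This determines the minimum frequency separation for resolving two sinusoids.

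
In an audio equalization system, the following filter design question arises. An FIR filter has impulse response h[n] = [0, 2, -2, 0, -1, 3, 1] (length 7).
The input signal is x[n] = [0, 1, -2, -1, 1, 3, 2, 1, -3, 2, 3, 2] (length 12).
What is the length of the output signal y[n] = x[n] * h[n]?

For linear convolution, the output length is:
len(y) = len(x) + len(h) - 1 = 12 + 7 - 1 = 18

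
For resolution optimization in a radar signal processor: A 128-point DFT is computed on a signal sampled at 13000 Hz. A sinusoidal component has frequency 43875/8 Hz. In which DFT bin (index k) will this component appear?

DFT frequency resolution = f_s/N = 13000/128 = 1625/16 Hz
Bin index k = f_signal / resolution = 43875/8 / 1625/16 = 54
The signal frequency 43875/8 Hz falls in DFT bin k = 54.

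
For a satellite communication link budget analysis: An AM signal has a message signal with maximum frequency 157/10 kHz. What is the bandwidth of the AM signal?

In AM (double-sideband), the bandwidth is twice the message frequency.
BW = 2 * f_m = 2 * 157/10 kHz = 157/5 kHz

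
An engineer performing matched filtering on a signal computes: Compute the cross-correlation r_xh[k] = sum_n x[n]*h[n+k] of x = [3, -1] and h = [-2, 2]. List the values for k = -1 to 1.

Both sequences indexed from 0 and zero outside their support.
Lags with overlap: k = -1 to 1.
  r_xh[-1] = x[1]*h[0] = 2
  r_xh[0] = x[0]*h[0] + x[1]*h[1] = -8
  r_xh[1] = x[0]*h[1] = 6
r_xh = [2, -8, 6] (for k = -1, ..., 1)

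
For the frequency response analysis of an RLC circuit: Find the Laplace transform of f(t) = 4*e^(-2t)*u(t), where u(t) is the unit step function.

Standard Laplace transform pair:
e^(-at)*u(t) <-> 1/(s+a)
With a = 2: L{4*e^(-2t)*u(t)} = 4/(s+2), ROC: Re(s) > -2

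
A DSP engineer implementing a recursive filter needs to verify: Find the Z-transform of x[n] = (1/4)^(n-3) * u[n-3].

Time-shifting property: if X(z) = Z{x[n]}, then Z{x[n-d]} = z^(-d) * X(z)
X(z) = z/(z - 1/4) for x[n] = (1/4)^n * u[n]
Z{x[n-3]} = z^(-3) * z/(z - 1/4) = z^(-2)/(z - 1/4)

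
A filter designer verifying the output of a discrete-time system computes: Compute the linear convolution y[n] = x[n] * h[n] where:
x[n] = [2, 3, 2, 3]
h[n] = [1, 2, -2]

y[n] = sum_k x[k]*h[n-k]. Output length = len(x) + len(h) - 1 = 4 + 3 - 1 = 6.
y[0] = 2*1 = 2
y[1] = 3*1 + 2*2 = 7
y[2] = 2*1 + 3*2 + 2*-2 = 4
y[3] = 3*1 + 2*2 + 3*-2 = 1
y[4] = 3*2 + 2*-2 = 2
y[5] = 3*-2 = -6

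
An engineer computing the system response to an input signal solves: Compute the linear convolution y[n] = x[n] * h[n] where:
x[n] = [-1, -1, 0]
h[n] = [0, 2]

y[n] = sum_k x[k]*h[n-k]. Output length = len(x) + len(h) - 1 = 3 + 2 - 1 = 4.
y[0] = -1*0 = 0
y[1] = -1*0 + -1*2 = -2
y[2] = 0*0 + -1*2 = -2
y[3] = 0*2 = 0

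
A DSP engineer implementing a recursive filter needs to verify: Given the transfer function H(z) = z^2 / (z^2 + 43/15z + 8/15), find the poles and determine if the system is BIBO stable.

Poles are roots of the denominator: z^2 + 43/15z + 8/15 = 0.
Quadratic formula: z = [-(43/15) +/- sqrt((43/15)^2 - 4*(8/15))] / 2
Discriminant = 1849/225 - 32/15 = 1369/225; sqrt = 37/15.
z = (-43/15 +/- 37/15) / 2 => z = -1/5 or z = -8/3.
|p1| = 8/3, |p2| = 1/5.
For BIBO stability, all poles must lie inside the unit circle (|p| < 1).
System is UNSTABLE since at least one |p| >= 1.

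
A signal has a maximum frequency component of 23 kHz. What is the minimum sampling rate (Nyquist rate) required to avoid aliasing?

By the Nyquist-Shannon sampling theorem,
the minimum sampling rate (Nyquist rate) must be at least 2 * f_max.
Nyquist rate = 2 * 23 kHz = 46 kHz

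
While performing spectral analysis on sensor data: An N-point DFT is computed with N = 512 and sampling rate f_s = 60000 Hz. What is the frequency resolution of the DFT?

DFT frequency resolution = f_s / N
= 60000 / 512 = 1875/16 Hz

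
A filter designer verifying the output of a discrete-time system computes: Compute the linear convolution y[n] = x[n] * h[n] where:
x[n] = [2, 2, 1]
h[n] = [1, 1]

y[n] = sum_k x[k]*h[n-k]. Output length = len(x) + len(h) - 1 = 3 + 2 - 1 = 4.
y[0] = 2*1 = 2
y[1] = 2*1 + 2*1 = 4
y[2] = 1*1 + 2*1 = 3
y[3] = 1*1 = 1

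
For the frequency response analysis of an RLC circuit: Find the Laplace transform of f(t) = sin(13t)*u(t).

Standard pair: sin(wt)*u(t) <-> w/(s^2+w^2)
With w = 13: L{sin(13t)*u(t)} = 13/(s^2+169)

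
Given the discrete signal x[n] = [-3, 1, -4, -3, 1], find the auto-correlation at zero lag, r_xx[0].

The auto-correlation at zero lag r_xx[0] equals the signal energy.
r_xx[0] = sum of x[n]^2 = (-3)^2 + 1^2 + (-4)^2 + (-3)^2 + 1^2
= 9 + 1 + 16 + 9 + 1 = 36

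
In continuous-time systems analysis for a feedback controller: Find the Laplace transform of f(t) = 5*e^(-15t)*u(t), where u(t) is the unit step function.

Standard Laplace transform pair:
e^(-at)*u(t) <-> 1/(s+a)
With a = 15: L{5*e^(-15t)*u(t)} = 5/(s+15), ROC: Re(s) > -15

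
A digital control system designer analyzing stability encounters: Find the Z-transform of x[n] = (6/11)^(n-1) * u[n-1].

Time-shifting property: if X(z) = Z{x[n]}, then Z{x[n-d]} = z^(-d) * X(z)
X(z) = z/(z - 6/11) for x[n] = (6/11)^n * u[n]
Z{x[n-1]} = z^(-1) * z/(z - 6/11) = 1/(z - 6/11)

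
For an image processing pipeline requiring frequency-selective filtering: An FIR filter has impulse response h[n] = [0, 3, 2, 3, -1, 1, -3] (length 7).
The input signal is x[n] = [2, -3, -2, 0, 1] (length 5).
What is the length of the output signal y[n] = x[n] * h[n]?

For linear convolution, the output length is:
len(y) = len(x) + len(h) - 1 = 5 + 7 - 1 = 11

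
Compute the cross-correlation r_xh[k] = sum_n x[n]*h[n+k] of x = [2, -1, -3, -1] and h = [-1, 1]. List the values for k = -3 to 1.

Both sequences indexed from 0 and zero outside their support.
Lags with overlap: k = -3 to 1.
  r_xh[-3] = x[3]*h[0] = 1
  r_xh[-2] = x[2]*h[0] + x[3]*h[1] = 2
  r_xh[-1] = x[1]*h[0] + x[2]*h[1] = -2
  r_xh[0] = x[0]*h[0] + x[1]*h[1] = -3
  r_xh[1] = x[0]*h[1] = 2
r_xh = [1, 2, -2, -3, 2] (for k = -3, ..., 1)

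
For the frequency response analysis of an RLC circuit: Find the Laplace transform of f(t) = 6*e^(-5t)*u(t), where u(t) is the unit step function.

Standard Laplace transform pair:
e^(-at)*u(t) <-> 1/(s+a)
With a = 5: L{6*e^(-5t)*u(t)} = 6/(s+5), ROC: Re(s) > -5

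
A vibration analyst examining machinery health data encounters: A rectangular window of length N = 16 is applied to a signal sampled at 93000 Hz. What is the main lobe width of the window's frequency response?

For a rectangular window of length N,
the main lobe width in frequency is 2*f_s/N.
= 2*93000/16 = 11625 Hz
This determines the minimum frequency separation for resolving two sinusoids.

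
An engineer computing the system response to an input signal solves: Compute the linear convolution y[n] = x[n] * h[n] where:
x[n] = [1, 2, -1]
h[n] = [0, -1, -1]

y[n] = sum_k x[k]*h[n-k]. Output length = len(x) + len(h) - 1 = 3 + 3 - 1 = 5.
y[0] = 1*0 = 0
y[1] = 2*0 + 1*-1 = -1
y[2] = -1*0 + 2*-1 + 1*-1 = -3
y[3] = -1*-1 + 2*-1 = -1
y[4] = -1*-1 = 1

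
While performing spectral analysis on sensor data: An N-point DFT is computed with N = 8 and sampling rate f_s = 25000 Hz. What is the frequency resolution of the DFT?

DFT frequency resolution = f_s / N
= 25000 / 8 = 3125 Hz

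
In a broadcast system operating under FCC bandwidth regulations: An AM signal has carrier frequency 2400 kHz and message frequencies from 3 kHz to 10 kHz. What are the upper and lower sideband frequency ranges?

Upper sideband (USB) = fc + [fm_low, fm_high] = 2400 + [3, 10] = [2403, 2410] kHz
Lower sideband (LSB) = fc - [fm_high, fm_low] = 2400 - [10, 3] = [2390, 2397] kHz
Total occupied spectrum: 2390 kHz to 2410 kHz (plus carrier at 2400 kHz)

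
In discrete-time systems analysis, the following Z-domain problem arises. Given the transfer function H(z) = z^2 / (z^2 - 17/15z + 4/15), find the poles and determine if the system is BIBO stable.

Poles are roots of the denominator: z^2 - 17/15z + 4/15 = 0.
Quadratic formula: z = [-(-17/15) +/- sqrt((-17/15)^2 - 4*(4/15))] / 2
Discriminant = 289/225 - 16/15 = 49/225; sqrt = 7/15.
z = (17/15 +/- 7/15) / 2 => z = 4/5 or z = 1/3.
|p1| = 1/3, |p2| = 4/5.
For BIBO stability, all poles must lie inside the unit circle (|p| < 1).
System is STABLE since both |p| < 1.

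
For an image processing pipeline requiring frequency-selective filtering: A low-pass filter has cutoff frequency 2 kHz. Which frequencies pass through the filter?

A low-pass filter passes all frequencies below the cutoff frequency 2 kHz and attenuates higher frequencies.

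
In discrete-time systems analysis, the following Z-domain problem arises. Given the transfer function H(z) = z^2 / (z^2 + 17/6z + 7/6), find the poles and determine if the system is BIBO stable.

Poles are roots of the denominator: z^2 + 17/6z + 7/6 = 0.
Quadratic formula: z = [-(17/6) +/- sqrt((17/6)^2 - 4*(7/6))] / 2
Discriminant = 289/36 - 14/3 = 121/36; sqrt = 11/6.
z = (-17/6 +/- 11/6) / 2 => z = -1/2 or z = -7/3.
|p1| = 7/3, |p2| = 1/2.
For BIBO stability, all poles must lie inside the unit circle (|p| < 1).
System is UNSTABLE since at least one |p| >= 1.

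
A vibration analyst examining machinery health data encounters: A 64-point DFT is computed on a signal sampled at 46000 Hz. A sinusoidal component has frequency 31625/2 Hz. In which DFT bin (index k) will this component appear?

DFT frequency resolution = f_s/N = 46000/64 = 2875/4 Hz
Bin index k = f_signal / resolution = 31625/2 / 2875/4 = 22
The signal frequency 31625/2 Hz falls in DFT bin k = 22.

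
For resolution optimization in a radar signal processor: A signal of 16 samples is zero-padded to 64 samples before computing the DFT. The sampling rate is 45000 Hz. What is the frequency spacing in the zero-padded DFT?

Original DFT: N = 16, resolution = f_s/N = 45000/16 = 5625/2 Hz
Zero-padded DFT: N = 64, resolution = f_s/N = 45000/64 = 5625/8 Hz
Zero-padding interpolates the spectrum (finer frequency grid)
but does NOT improve the true spectral resolution (ability to resolve close frequencies).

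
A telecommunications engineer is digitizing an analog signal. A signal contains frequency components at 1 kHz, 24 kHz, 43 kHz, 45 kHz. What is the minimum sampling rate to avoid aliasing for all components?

The highest frequency component is f_max = 45 kHz.
Nyquist rate = 2 * f_max = 2 * 45 kHz = 90 kHz.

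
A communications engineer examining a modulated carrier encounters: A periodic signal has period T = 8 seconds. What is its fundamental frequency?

The fundamental frequency is the reciprocal of the period.
f = 1/T = 1/(8) = 1/8 Hz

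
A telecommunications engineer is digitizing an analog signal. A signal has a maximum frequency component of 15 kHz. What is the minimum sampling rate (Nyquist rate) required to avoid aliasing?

By the Nyquist-Shannon sampling theorem,
the minimum sampling rate (Nyquist rate) must be at least 2 * f_max.
Nyquist rate = 2 * 15 kHz = 30 kHz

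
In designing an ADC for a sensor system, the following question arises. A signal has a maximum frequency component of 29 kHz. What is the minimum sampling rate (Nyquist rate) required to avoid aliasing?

By the Nyquist-Shannon sampling theorem,
the minimum sampling rate (Nyquist rate) must be at least 2 * f_max.
Nyquist rate = 2 * 29 kHz = 58 kHz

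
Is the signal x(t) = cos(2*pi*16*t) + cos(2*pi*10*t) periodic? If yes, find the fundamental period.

f1 = 16 Hz, f2 = 10 Hz
Period T1 = 1/16, T2 = 1/10
Ratio T1/T2 = 10/16, which is rational.
The signal is periodic with fundamental period T = 1/GCD(16,10) = 1/2 s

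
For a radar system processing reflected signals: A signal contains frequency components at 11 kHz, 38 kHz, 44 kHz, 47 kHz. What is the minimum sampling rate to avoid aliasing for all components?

The highest frequency component is f_max = 47 kHz.
Nyquist rate = 2 * f_max = 2 * 47 kHz = 94 kHz.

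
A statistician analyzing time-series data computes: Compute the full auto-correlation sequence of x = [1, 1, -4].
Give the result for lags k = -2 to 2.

r_xx[k] = sum_m x[m]*x[m+k], indexed from 0, for k = -2 to 2:
  r_xx[-2] = x[2]*x[0] = -4
  r_xx[-1] = x[1]*x[0] + x[2]*x[1] = -3
  r_xx[0] = x[0]*x[0] + x[1]*x[1] + x[2]*x[2] = 18
  r_xx[1] = x[0]*x[1] + x[1]*x[2] = -3
  r_xx[2] = x[0]*x[2] = -4
r_xx = [-4, -3, 18, -3, -4]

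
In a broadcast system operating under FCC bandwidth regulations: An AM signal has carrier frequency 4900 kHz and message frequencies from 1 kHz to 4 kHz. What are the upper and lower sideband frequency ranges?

Upper sideband (USB) = fc + [fm_low, fm_high] = 4900 + [1, 4] = [4901, 4904] kHz
Lower sideband (LSB) = fc - [fm_high, fm_low] = 4900 - [4, 1] = [4896, 4899] kHz
Total occupied spectrum: 4896 kHz to 4904 kHz (plus carrier at 4900 kHz)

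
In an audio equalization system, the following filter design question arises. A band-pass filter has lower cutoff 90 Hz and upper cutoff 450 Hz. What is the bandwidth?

Bandwidth = f_high - f_low
= 450 Hz - 90 Hz = 360 Hz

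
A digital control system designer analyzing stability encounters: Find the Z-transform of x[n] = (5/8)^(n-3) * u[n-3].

Time-shifting property: if X(z) = Z{x[n]}, then Z{x[n-d]} = z^(-d) * X(z)
X(z) = z/(z - 5/8) for x[n] = (5/8)^n * u[n]
Z{x[n-3]} = z^(-3) * z/(z - 5/8) = z^(-2)/(z - 5/8)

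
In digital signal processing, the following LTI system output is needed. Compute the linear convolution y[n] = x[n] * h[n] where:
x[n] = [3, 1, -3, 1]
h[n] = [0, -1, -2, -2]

y[n] = sum_k x[k]*h[n-k]. Output length = len(x) + len(h) - 1 = 4 + 4 - 1 = 7.
y[0] = 3*0 = 0
y[1] = 1*0 + 3*-1 = -3
y[2] = -3*0 + 1*-1 + 3*-2 = -7
y[3] = 1*0 + -3*-1 + 1*-2 + 3*-2 = -5
y[4] = 1*-1 + -3*-2 + 1*-2 = 3
y[5] = 1*-2 + -3*-2 = 4
y[6] = 1*-2 = -2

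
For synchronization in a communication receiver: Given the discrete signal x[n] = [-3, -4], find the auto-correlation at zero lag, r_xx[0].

The auto-correlation at zero lag r_xx[0] equals the signal energy.
r_xx[0] = sum of x[n]^2 = (-3)^2 + (-4)^2
= 9 + 16 = 25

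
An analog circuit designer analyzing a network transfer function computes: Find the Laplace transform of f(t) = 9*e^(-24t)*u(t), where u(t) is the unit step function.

Standard Laplace transform pair:
e^(-at)*u(t) <-> 1/(s+a)
With a = 24: L{9*e^(-24t)*u(t)} = 9/(s+24), ROC: Re(s) > -24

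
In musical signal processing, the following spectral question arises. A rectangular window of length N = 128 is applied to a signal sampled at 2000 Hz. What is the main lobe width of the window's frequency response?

For a rectangular window of length N,
the main lobe width in frequency is 2*f_s/N.
= 2*2000/128 = 125/4 Hz
This determines the minimum frequency separation for resolving two sinusoids.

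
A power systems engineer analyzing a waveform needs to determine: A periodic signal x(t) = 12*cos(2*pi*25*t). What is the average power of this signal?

Average power of A*cos(wt) is A^2/2.
P = 12^2 / 2 = 144/2 = 72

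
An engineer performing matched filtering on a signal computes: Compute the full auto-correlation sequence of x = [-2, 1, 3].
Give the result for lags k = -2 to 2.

r_xx[k] = sum_m x[m]*x[m+k], indexed from 0, for k = -2 to 2:
  r_xx[-2] = x[2]*x[0] = -6
  r_xx[-1] = x[1]*x[0] + x[2]*x[1] = 1
  r_xx[0] = x[0]*x[0] + x[1]*x[1] + x[2]*x[2] = 14
  r_xx[1] = x[0]*x[1] + x[1]*x[2] = 1
  r_xx[2] = x[0]*x[2] = -6
r_xx = [-6, 1, 14, 1, -6]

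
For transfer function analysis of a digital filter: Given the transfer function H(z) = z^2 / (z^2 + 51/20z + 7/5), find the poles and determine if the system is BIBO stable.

Poles are roots of the denominator: z^2 + 51/20z + 7/5 = 0.
Quadratic formula: z = [-(51/20) +/- sqrt((51/20)^2 - 4*(7/5))] / 2
Discriminant = 2601/400 - 28/5 = 361/400; sqrt = 19/20.
z = (-51/20 +/- 19/20) / 2 => z = -4/5 or z = -7/4.
|p1| = 7/4, |p2| = 4/5.
For BIBO stability, all poles must lie inside the unit circle (|p| < 1).
System is UNSTABLE since at least one |p| >= 1.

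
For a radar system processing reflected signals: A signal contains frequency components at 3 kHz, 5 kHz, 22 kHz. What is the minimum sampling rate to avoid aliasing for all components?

The highest frequency component is f_max = 22 kHz.
Nyquist rate = 2 * f_max = 2 * 22 kHz = 44 kHz.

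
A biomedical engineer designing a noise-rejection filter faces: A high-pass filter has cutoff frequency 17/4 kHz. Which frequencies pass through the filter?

A high-pass filter passes all frequencies above the cutoff frequency 17/4 kHz and attenuates lower frequencies.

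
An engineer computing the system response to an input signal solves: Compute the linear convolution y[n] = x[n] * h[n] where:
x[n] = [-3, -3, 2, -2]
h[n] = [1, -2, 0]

y[n] = sum_k x[k]*h[n-k]. Output length = len(x) + len(h) - 1 = 4 + 3 - 1 = 6.
y[0] = -3*1 = -3
y[1] = -3*1 + -3*-2 = 3
y[2] = 2*1 + -3*-2 + -3*0 = 8
y[3] = -2*1 + 2*-2 + -3*0 = -6
y[4] = -2*-2 + 2*0 = 4
y[5] = -2*0 = 0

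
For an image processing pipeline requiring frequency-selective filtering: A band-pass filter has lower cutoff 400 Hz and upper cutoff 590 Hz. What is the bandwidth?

Bandwidth = f_high - f_low
= 590 Hz - 400 Hz = 190 Hz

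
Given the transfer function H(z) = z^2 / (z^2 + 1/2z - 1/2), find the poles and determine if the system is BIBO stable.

Poles are roots of the denominator: z^2 + 1/2z - 1/2 = 0.
Quadratic formula: z = [-(1/2) +/- sqrt((1/2)^2 - 4*(-1/2))] / 2
Discriminant = 1/4 + 2 = 9/4; sqrt = 3/2.
z = (-1/2 +/- 3/2) / 2 => z = 1/2 or z = -1.
|p1| = 1, |p2| = 1/2.
For BIBO stability, all poles must lie inside the unit circle (|p| < 1).
System is UNSTABLE since at least one |p| >= 1.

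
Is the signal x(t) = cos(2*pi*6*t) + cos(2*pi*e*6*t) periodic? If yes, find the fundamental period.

f1 = 6 Hz, f2 = 6*e Hz
Ratio f2/f1 = e, which is irrational.
Since the frequency ratio is irrational, no common period exists.
The signal is not periodic.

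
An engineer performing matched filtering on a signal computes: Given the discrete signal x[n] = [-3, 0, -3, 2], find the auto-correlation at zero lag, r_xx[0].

The auto-correlation at zero lag r_xx[0] equals the signal energy.
r_xx[0] = sum of x[n]^2 = (-3)^2 + 0^2 + (-3)^2 + 2^2
= 9 + 0 + 9 + 4 = 22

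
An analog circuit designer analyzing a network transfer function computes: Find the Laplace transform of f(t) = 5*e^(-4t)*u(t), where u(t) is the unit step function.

Standard Laplace transform pair:
e^(-at)*u(t) <-> 1/(s+a)
With a = 4: L{5*e^(-4t)*u(t)} = 5/(s+4), ROC: Re(s) > -4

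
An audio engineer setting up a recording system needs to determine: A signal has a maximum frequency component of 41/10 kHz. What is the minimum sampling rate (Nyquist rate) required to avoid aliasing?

By the Nyquist-Shannon sampling theorem,
the minimum sampling rate (Nyquist rate) must be at least 2 * f_max.
Nyquist rate = 2 * 41/10 kHz = 41/5 kHz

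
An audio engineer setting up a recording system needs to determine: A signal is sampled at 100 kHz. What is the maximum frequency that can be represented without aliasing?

The maximum frequency that can be represented without aliasing
is the Nyquist frequency: f_max = f_s / 2 = 100 kHz / 2 = 50 kHz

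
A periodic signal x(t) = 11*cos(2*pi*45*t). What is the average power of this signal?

Average power of A*cos(wt) is A^2/2.
P = 11^2 / 2 = 121/2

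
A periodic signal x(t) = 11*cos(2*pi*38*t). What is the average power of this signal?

Average power of A*cos(wt) is A^2/2.
P = 11^2 / 2 = 121/2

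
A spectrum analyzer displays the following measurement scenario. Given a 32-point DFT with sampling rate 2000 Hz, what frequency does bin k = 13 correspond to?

The frequency of DFT bin k is: f_k = k * f_s / N
f_13 = 13 * 2000 / 32 = 1625/2 Hz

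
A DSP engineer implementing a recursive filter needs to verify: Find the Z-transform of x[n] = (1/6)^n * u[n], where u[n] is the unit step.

The Z-transform of a^n * u[n] is z/(z-a) for |z| > |a|.
Here a = 1/6, so X(z) = z/(z - (1/6)) = 6z/(6z - 1)
ROC: |z| > 1/6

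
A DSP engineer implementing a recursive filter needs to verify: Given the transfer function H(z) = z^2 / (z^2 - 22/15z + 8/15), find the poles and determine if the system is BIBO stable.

Poles are roots of the denominator: z^2 - 22/15z + 8/15 = 0.
Quadratic formula: z = [-(-22/15) +/- sqrt((-22/15)^2 - 4*(8/15))] / 2
Discriminant = 484/225 - 32/15 = 4/225; sqrt = 2/15.
z = (22/15 +/- 2/15) / 2 => z = 4/5 or z = 2/3.
|p1| = 2/3, |p2| = 4/5.
For BIBO stability, all poles must lie inside the unit circle (|p| < 1).
System is STABLE since both |p| < 1.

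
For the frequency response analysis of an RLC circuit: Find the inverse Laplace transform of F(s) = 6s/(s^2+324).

Standard pair: s/(s^2+w^2) <-> cos(wt)*u(t)
With k=6, w=18: f(t) = 6*cos(18t)*u(t)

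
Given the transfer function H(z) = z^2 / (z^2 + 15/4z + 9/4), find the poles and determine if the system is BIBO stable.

Poles are roots of the denominator: z^2 + 15/4z + 9/4 = 0.
Quadratic formula: z = [-(15/4) +/- sqrt((15/4)^2 - 4*(9/4))] / 2
Discriminant = 225/16 - 9 = 81/16; sqrt = 9/4.
z = (-15/4 +/- 9/4) / 2 => z = -3/4 or z = -3.
|p1| = 3, |p2| = 3/4.
For BIBO stability, all poles must lie inside the unit circle (|p| < 1).
System is UNSTABLE since at least one |p| >= 1.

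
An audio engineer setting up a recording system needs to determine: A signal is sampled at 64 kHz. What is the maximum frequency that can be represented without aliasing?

The maximum frequency that can be represented without aliasing
is the Nyquist frequency: f_max = f_s / 2 = 64 kHz / 2 = 32 kHz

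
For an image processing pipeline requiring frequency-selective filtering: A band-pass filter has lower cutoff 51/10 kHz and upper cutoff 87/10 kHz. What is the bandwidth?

Bandwidth = f_high - f_low
= 87/10 kHz - 51/10 kHz = 18/5 kHz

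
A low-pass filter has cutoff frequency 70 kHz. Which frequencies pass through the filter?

A low-pass filter passes all frequencies below the cutoff frequency 70 kHz and attenuates higher frequencies.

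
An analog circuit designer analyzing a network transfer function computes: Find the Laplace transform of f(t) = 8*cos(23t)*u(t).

Standard pair: cos(wt)*u(t) <-> s/(s^2+w^2)
With w = 23: L{8*cos(23t)*u(t)} = 8s/(s^2+529)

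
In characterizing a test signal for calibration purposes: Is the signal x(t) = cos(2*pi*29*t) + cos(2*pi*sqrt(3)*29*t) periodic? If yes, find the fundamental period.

f1 = 29 Hz, f2 = 29*sqrt(3) Hz
Ratio f2/f1 = sqrt(3), which is irrational.
Since the frequency ratio is irrational, no common period exists.
The signal is not periodic.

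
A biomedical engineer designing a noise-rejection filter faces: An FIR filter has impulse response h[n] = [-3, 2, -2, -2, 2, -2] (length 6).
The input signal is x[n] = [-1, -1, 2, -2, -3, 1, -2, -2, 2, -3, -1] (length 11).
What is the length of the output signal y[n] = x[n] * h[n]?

For linear convolution, the output length is:
len(y) = len(x) + len(h) - 1 = 11 + 6 - 1 = 16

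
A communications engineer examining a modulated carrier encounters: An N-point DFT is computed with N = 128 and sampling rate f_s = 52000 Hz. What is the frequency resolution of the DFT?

DFT frequency resolution = f_s / N
= 52000 / 128 = 1625/4 Hz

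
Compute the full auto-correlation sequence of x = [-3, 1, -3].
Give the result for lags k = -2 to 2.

r_xx[k] = sum_m x[m]*x[m+k], indexed from 0, for k = -2 to 2:
  r_xx[-2] = x[2]*x[0] = 9
  r_xx[-1] = x[1]*x[0] + x[2]*x[1] = -6
  r_xx[0] = x[0]*x[0] + x[1]*x[1] + x[2]*x[2] = 19
  r_xx[1] = x[0]*x[1] + x[1]*x[2] = -6
  r_xx[2] = x[0]*x[2] = 9
r_xx = [9, -6, 19, -6, 9]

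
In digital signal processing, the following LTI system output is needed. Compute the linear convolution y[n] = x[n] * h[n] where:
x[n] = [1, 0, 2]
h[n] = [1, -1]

y[n] = sum_k x[k]*h[n-k]. Output length = len(x) + len(h) - 1 = 3 + 2 - 1 = 4.
y[0] = 1*1 = 1
y[1] = 0*1 + 1*-1 = -1
y[2] = 2*1 + 0*-1 = 2
y[3] = 2*-1 = -2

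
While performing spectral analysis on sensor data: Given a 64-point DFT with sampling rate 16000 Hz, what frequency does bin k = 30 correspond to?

The frequency of DFT bin k is: f_k = k * f_s / N
f_30 = 30 * 16000 / 64 = 7500 Hz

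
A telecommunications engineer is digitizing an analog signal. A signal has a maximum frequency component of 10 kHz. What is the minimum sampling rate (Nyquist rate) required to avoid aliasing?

By the Nyquist-Shannon sampling theorem,
the minimum sampling rate (Nyquist rate) must be at least 2 * f_max.
Nyquist rate = 2 * 10 kHz = 20 kHz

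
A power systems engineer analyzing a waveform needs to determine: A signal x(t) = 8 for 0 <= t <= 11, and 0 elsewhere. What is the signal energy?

Energy = integral of |x(t)|^2 dt over the signal duration
= 8^2 * 11 = 64 * 11 = 704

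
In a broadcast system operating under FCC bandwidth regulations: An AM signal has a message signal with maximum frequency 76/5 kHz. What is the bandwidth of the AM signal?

In AM (double-sideband), the bandwidth is twice the message frequency.
BW = 2 * f_m = 2 * 76/5 kHz = 152/5 kHz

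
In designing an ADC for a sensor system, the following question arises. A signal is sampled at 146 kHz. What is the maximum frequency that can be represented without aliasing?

The maximum frequency that can be represented without aliasing
is the Nyquist frequency: f_max = f_s / 2 = 146 kHz / 2 = 73 kHz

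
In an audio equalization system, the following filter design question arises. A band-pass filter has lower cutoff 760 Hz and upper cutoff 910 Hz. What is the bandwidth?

Bandwidth = f_high - f_low
= 910 Hz - 760 Hz = 150 Hz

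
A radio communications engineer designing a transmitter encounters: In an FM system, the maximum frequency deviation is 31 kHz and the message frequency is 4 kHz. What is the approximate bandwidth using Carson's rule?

Carson's rule: BW = 2*(delta_f + f_m)
= 2*(31 + 4) kHz = 70 kHz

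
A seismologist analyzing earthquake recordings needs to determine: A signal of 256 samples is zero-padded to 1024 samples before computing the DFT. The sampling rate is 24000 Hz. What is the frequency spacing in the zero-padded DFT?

Original DFT: N = 256, resolution = f_s/N = 24000/256 = 375/4 Hz
Zero-padded DFT: N = 1024, resolution = f_s/N = 24000/1024 = 375/16 Hz
Zero-padding interpolates the spectrum (finer frequency grid)
but does NOT improve the true spectral resolution (ability to resolve close frequencies).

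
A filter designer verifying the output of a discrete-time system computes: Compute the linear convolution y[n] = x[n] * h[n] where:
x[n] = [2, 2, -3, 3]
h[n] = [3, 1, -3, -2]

y[n] = sum_k x[k]*h[n-k]. Output length = len(x) + len(h) - 1 = 4 + 4 - 1 = 7.
y[0] = 2*3 = 6
y[1] = 2*3 + 2*1 = 8
y[2] = -3*3 + 2*1 + 2*-3 = -13
y[3] = 3*3 + -3*1 + 2*-3 + 2*-2 = -4
y[4] = 3*1 + -3*-3 + 2*-2 = 8
y[5] = 3*-3 + -3*-2 = -3
y[6] = 3*-2 = -6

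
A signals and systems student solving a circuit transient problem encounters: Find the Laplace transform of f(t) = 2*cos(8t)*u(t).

Standard pair: cos(wt)*u(t) <-> s/(s^2+w^2)
With w = 8: L{2*cos(8t)*u(t)} = 2s/(s^2+64)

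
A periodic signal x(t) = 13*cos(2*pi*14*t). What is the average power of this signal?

Average power of A*cos(wt) is A^2/2.
P = 13^2 / 2 = 169/2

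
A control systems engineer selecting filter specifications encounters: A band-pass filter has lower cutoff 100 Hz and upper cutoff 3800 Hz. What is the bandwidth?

Bandwidth = f_high - f_low
= 3800 Hz - 100 Hz = 3700 Hz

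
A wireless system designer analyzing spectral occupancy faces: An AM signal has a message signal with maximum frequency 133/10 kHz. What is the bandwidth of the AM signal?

In AM (double-sideband), the bandwidth is twice the message frequency.
BW = 2 * f_m = 2 * 133/10 kHz = 133/5 kHz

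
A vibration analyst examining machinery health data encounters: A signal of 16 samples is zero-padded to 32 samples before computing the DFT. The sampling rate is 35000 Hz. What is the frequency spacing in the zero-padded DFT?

Original DFT: N = 16, resolution = f_s/N = 35000/16 = 4375/2 Hz
Zero-padded DFT: N = 32, resolution = f_s/N = 35000/32 = 4375/4 Hz
Zero-padding interpolates the spectrum (finer frequency grid)
but does NOT improve the true spectral resolution (ability to resolve close frequencies).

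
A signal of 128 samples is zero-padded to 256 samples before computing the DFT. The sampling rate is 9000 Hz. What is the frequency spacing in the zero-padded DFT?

Original DFT: N = 128, resolution = f_s/N = 9000/128 = 1125/16 Hz
Zero-padded DFT: N = 256, resolution = f_s/N = 9000/256 = 1125/32 Hz
Zero-padding interpolates the spectrum (finer frequency grid)
but does NOT improve the true spectral resolution (ability to resolve close frequencies).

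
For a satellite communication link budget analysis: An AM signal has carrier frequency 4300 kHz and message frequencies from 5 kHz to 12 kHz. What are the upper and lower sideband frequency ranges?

Upper sideband (USB) = fc + [fm_low, fm_high] = 4300 + [5, 12] = [4305, 4312] kHz
Lower sideband (LSB) = fc - [fm_high, fm_low] = 4300 - [12, 5] = [4288, 4295] kHz
Total occupied spectrum: 4288 kHz to 4312 kHz (plus carrier at 4300 kHz)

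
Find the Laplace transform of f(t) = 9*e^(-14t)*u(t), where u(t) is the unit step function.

Standard Laplace transform pair:
e^(-at)*u(t) <-> 1/(s+a)
With a = 14: L{9*e^(-14t)*u(t)} = 9/(s+14), ROC: Re(s) > -14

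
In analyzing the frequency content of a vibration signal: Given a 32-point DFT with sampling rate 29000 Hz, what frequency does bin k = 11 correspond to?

The frequency of DFT bin k is: f_k = k * f_s / N
f_11 = 11 * 29000 / 32 = 39875/4 Hz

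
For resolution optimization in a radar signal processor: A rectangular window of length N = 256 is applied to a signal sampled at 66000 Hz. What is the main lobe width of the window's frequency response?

For a rectangular window of length N,
the main lobe width in frequency is 2*f_s/N.
= 2*66000/256 = 4125/8 Hz
This determines the minimum frequency separation for resolving two sinusoids.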